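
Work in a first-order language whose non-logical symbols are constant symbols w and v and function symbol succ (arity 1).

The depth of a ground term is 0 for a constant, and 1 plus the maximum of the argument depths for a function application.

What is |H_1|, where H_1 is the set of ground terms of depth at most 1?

4

Let N_k count ground terms of depth at most k. Each non-constant term of depth ≤ k is some function symbol applied to depth-≤(k−1) arguments, giving N_k = 2 + N_{k-1}.
N_0 = 2
N_1 = 2 + 2 = 4
Explicitly: w, v, succ(w), succ(v).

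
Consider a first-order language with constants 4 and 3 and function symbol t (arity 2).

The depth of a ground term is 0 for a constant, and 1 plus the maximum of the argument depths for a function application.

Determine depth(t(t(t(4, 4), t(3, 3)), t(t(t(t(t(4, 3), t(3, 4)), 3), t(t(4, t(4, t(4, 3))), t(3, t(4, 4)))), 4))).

7

depth(t(4, 4)) = 1 + max(0, 0) = 1
depth(t(3, 3)) = 1 + max(0, 0) = 1
depth(t(t(4, 4), t(3, 3))) = 1 + max(1, 1) = 2
depth(t(4, 3)) = 1 + max(0, 0) = 1
depth(t(3, 4)) = 1 + max(0, 0) = 1
depth(t(t(4, 3), t(3, 4))) = 1 + max(1, 1) = 2
depth(t(t(t(4, 3), t(3, 4)), 3)) = 1 + max(2, 0) = 3
depth(t(4, t(4, 3))) = 1 + max(0, 1) = 2
depth(t(4, t(4, t(4, 3)))) = 1 + max(0, 2) = 3
depth(t(3, t(4, 4))) = 1 + max(0, 1) = 2
depth(t(t(4, t(4, t(4, 3))), t(3, t(4, 4)))) = 1 + max(3, 2) = 4
depth(t(t(t(t(4, 3), t(3, 4)), 3), t(t(4, t(4, t(4, 3))), t(3, t(4, 4))))) = 1 + max(3, 4) = 5
depth(t(t(t(t(t(4, 3), t(3, 4)), 3), t(t(4, t(4, t(4, 3))), t(3, t(4, 4)))), 4)) = 1 + max(5, 0) = 6
depth(t(t(t(4, 4), t(3, 3)), t(t(t(t(t(4, 3), t(3, 4)), 3), t(t(4, t(4, t(4, 3))), t(3, t(4, 4)))), 4))) = 1 + max(2, 6) = 7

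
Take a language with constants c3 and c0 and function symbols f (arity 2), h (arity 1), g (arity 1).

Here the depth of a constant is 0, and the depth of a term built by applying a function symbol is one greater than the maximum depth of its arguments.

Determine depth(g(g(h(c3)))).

3

depth(h(c3)) = 1 + depth(c3) = 1 + 0 = 1
depth(g(h(c3))) = 1 + depth(h(c3)) = 1 + 1 = 2
depth(g(g(h(c3)))) = 1 + depth(g(h(c3))) = 1 + 2 = 3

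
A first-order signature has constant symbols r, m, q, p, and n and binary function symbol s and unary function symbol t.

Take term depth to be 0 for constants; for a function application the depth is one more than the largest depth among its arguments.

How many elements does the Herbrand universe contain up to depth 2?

Count level by level. With function symbols s/2, t/1, the terms of depth ≤ k are the 5 constants together with each function applied to depth-≤(k−1) tuples, so N_k = 5 + N_{k-1}^2 + N_{k-1}.
N_0 = 5
N_1 = 5 + 5^2 + 5 = 35
N_2 = 5 + 35^2 + 35 = 1265

1265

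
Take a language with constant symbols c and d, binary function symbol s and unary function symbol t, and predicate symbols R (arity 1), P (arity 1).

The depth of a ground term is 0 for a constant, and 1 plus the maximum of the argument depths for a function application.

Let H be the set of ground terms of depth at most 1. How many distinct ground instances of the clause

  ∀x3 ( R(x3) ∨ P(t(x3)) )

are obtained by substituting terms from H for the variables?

8

Ground terms of depth ≤ 1:
  Count level by level. With function symbols s/2, t/1, the terms of depth ≤ k are the 2 constants together with each function applied to depth-≤(k−1) tuples, so N_k = 2 + N_{k-1}^2 + N_{k-1}.
  N_0 = 2
  N_1 = 2 + 2^2 + 2 = 8
  Explicitly: c, d, s(c, c), s(c, d), s(d, c), s(d, d), t(c), t(d).
So there are 8 ground terms available for substitution.
The variable x3 ranges independently over the available ground terms, and distinct assignments produce distinct instances.
Number of ground instances = 8.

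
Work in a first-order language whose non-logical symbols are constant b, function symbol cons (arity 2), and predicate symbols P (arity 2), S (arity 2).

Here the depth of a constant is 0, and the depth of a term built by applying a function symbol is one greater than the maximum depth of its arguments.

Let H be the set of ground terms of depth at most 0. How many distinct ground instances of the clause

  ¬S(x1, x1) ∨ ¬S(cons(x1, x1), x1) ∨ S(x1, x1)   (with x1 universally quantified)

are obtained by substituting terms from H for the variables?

Ground terms of depth ≤ 0:
  Count level by level. With function symbols cons/2, the terms of depth ≤ k are the 1 constant together with each function applied to depth-≤(k−1) tuples, so N_k = 1 + N_{k-1}^2.
  N_0 = 1
  Explicitly: b.
So there is exactly 1 ground term available for substitution.
The body mentions the single quantified variable x1; since ground terms form a free algebra, no two substitutions collapse to the same formula.
Number of ground instances = 1.

1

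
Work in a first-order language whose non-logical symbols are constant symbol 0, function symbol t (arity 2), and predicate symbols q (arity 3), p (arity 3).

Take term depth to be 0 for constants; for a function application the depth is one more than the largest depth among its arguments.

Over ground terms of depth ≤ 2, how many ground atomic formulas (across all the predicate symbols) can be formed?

First count ground terms of depth ≤ 2.
If N_k denotes the number of depth-≤k ground terms, the 1 constant gives N_0 = 1, and each function symbol of arity r contributes N_{k-1}^r new terms at level k: N_k = 1 + N_{k-1}^2.
N_0 = 1
N_1 = 1 + 1^2 = 2
N_2 = 1 + 2^2 = 5
Explicitly: 0, t(0, 0), t(0, t(0, 0)), t(t(0, 0), 0), t(t(0, 0), t(0, 0)).
So |H| = 5.
Ground atoms are formed by filling each argument slot of a predicate with a term from H, so an r-ary predicate gives |H|^r atoms:
  q: 5^3 = 125;  p: 5^3 = 125
Total ground atoms: 125 + 125 = 250.

250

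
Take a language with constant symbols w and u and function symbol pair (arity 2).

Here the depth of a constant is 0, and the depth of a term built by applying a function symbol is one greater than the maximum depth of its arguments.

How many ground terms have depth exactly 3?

Let N_k = |{terms of depth ≤ k}|. Then N_0 = 2 and N_k = 2 + N_{k-1}^2 for k ≥ 1 (one summand per function symbol, arity giving the exponent).
N_0 = 2
N_1 = 2 + 2^2 = 6
N_2 = 2 + 6^2 = 38
N_3 = 2 + 38^2 = 1446
Terms of depth exactly 3: N_3 − N_2 = 1446 − 38 = 1408.

1408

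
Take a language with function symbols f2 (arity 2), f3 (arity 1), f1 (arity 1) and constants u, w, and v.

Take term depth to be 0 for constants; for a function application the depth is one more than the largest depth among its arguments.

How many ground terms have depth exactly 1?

If N_k denotes the number of depth-≤k ground terms, the 3 constants give N_0 = 3, and each function symbol of arity r contributes N_{k-1}^r new terms at level k: N_k = 3 + N_{k-1}^2 + N_{k-1} + N_{k-1}.
N_0 = 3
N_1 = 3 + 3^2 + 3 + 3 = 18
Terms of depth exactly 1: N_1 − N_0 = 18 − 3 = 15.

15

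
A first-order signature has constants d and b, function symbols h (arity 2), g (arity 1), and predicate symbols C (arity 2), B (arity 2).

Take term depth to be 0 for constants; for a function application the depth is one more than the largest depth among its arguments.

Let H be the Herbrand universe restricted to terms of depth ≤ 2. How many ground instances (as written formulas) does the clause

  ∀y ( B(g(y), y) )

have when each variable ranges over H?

Ground terms of depth ≤ 2:
  If N_k denotes the number of depth-≤k ground terms, the 2 constants give N_0 = 2, and each function symbol of arity r contributes N_{k-1}^r new terms at level k: N_k = 2 + N_{k-1}^2 + N_{k-1}.
  N_0 = 2
  N_1 = 2 + 2^2 + 2 = 8
  N_2 = 2 + 8^2 + 8 = 74
So there are 74 ground terms available for substitution.
The body mentions the single quantified variable y; since ground terms form a free algebra, no two substitutions collapse to the same formula.
Number of ground instances = 74.

74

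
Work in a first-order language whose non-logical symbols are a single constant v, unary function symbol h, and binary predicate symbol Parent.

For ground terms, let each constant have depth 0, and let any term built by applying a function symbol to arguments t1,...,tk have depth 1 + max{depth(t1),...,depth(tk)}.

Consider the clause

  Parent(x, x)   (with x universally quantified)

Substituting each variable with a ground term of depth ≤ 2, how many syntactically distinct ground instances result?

3

Ground terms of depth ≤ 2:
  Write N_k for the number of ground terms of depth ≤ k. A term of depth ≤ k is either a constant or a function symbol applied to arguments of depth ≤ k−1, so N_k = 1 + N_{k-1}.
  N_0 = 1
  N_1 = 1 + 1 = 2
  N_2 = 1 + 2 = 3
  Explicitly: v, h(v), h(h(v)).
So there are 3 ground terms available for substitution.
The clause has 1 distinct variable (x), which appears in the body. In the free term algebra distinct substitutions yield syntactically distinct ground instances.
Number of ground instances = 3.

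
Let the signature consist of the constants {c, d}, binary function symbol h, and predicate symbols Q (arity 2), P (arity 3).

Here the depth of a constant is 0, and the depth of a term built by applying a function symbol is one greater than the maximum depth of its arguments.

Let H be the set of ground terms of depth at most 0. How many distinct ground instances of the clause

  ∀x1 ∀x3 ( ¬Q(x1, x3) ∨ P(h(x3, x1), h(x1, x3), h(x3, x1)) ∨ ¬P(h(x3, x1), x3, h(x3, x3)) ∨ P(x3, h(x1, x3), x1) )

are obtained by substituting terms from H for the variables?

Ground terms of depth ≤ 0:
  If N_k denotes the number of depth-≤k ground terms, the 2 constants give N_0 = 2, and each function symbol of arity r contributes N_{k-1}^r new terms at level k: N_k = 2 + N_{k-1}^2.
  N_0 = 2
  Explicitly: c, d.
So there are 2 ground terms available for substitution.
The body mentions every one of the 2 quantified variables; since ground terms form a free algebra, no two substitutions collapse to the same formula.
Number of ground instances = 2^2 = 4.

4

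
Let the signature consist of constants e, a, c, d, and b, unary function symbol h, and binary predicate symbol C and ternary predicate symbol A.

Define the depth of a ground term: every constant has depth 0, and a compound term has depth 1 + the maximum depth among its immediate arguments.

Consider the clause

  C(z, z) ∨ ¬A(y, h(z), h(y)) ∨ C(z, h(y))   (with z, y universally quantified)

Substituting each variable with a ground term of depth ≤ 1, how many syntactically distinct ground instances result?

100

Ground terms of depth ≤ 1:
  Write N_k for the number of ground terms of depth ≤ k. A term of depth ≤ k is either a constant or a function symbol applied to arguments of depth ≤ k−1, so N_k = 5 + N_{k-1}.
  N_0 = 5
  N_1 = 5 + 5 = 10
  Explicitly: e, a, c, d, b, h(e), h(a), h(c), h(d), h(b).
So there are 10 ground terms available for substitution.
The body mentions every one of the 2 quantified variables; since ground terms form a free algebra, no two substitutions collapse to the same formula.
Number of ground instances = 10^2 = 100.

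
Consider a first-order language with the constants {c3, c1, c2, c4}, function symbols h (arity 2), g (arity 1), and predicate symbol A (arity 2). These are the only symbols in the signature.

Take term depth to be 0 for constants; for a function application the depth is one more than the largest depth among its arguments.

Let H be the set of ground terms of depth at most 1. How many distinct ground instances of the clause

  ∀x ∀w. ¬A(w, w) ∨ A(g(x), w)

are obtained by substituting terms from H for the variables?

576

Ground terms of depth ≤ 1:
  Count level by level. With function symbols h/2, g/1, the terms of depth ≤ k are the 4 constants together with each function applied to depth-≤(k−1) tuples, so N_k = 4 + N_{k-1}^2 + N_{k-1}.
  N_0 = 4
  N_1 = 4 + 4^2 + 4 = 24
So there are 24 ground terms available for substitution.
The body mentions every one of the 2 quantified variables; since ground terms form a free algebra, no two substitutions collapse to the same formula.
Number of ground instances = 24^2 = 576.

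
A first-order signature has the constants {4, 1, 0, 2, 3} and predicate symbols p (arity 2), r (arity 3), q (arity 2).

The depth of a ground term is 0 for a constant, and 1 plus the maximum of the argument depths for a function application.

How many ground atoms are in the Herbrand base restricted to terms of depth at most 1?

First count ground terms of depth ≤ 1.
With no function symbols every ground term is a constant, so there are exactly 5 ground terms at every depth bound.
N_0 = 5
N_1 = 5
Explicitly: 4, 1, 0, 2, 3.
So |H| = 5.
A ground atom is a predicate applied to a tuple of terms from H, so the count is the sum over predicates of |H|^arity:
  p: 5^2 = 25;  r: 5^3 = 125;  q: 5^2 = 25
Total ground atoms: 25 + 125 + 25 = 175.

175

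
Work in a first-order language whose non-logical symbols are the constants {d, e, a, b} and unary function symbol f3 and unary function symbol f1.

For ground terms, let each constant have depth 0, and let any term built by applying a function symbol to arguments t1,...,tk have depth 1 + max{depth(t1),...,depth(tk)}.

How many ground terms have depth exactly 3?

32

If N_k denotes the number of depth-≤k ground terms, the 4 constants give N_0 = 4, and each function symbol of arity r contributes N_{k-1}^r new terms at level k: N_k = 4 + N_{k-1} + N_{k-1}.
N_0 = 4
N_1 = 4 + 4 + 4 = 12
N_2 = 4 + 12 + 12 = 28
N_3 = 4 + 28 + 28 = 60
Terms of depth exactly 3: N_3 − N_2 = 60 − 28 = 32.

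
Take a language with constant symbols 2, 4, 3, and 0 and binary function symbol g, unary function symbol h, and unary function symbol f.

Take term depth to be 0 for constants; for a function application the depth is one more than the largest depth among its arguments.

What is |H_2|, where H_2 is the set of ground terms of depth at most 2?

844

Let N_k count ground terms of depth at most k. Each non-constant term of depth ≤ k is some function symbol applied to depth-≤(k−1) arguments, giving N_k = 4 + N_{k-1}^2 + N_{k-1} + N_{k-1}.
N_0 = 4
N_1 = 4 + 4^2 + 4 + 4 = 28
N_2 = 4 + 28^2 + 28 + 28 = 844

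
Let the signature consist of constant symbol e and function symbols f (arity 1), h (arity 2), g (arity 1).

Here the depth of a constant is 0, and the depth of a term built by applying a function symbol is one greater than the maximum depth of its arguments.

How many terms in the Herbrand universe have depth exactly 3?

651

Count level by level. With function symbols f/1, h/2, g/1, the terms of depth ≤ k are the 1 constant together with each function applied to depth-≤(k−1) tuples, so N_k = 1 + N_{k-1} + N_{k-1}^2 + N_{k-1}.
N_0 = 1
N_1 = 1 + 1 + 1^2 + 1 = 4
N_2 = 1 + 4 + 4^2 + 4 = 25
N_3 = 1 + 25 + 25^2 + 25 = 676
Terms of depth exactly 3: N_3 − N_2 = 676 − 25 = 651.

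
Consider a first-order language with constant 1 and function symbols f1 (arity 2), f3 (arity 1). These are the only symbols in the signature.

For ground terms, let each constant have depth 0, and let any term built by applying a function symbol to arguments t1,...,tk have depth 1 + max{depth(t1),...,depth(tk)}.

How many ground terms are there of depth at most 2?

13

If N_k denotes the number of depth-≤k ground terms, the 1 constant gives N_0 = 1, and each function symbol of arity r contributes N_{k-1}^r new terms at level k: N_k = 1 + N_{k-1}^2 + N_{k-1}.
N_0 = 1
N_1 = 1 + 1^2 + 1 = 3
N_2 = 1 + 3^2 + 3 = 13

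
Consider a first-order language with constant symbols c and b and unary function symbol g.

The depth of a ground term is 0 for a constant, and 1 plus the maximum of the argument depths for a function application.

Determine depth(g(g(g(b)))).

depth(g(b)) = 1 + depth(b) = 1 + 0 = 1
depth(g(g(b))) = 1 + depth(g(b)) = 1 + 1 = 2
depth(g(g(g(b)))) = 1 + depth(g(g(b))) = 1 + 2 = 3

3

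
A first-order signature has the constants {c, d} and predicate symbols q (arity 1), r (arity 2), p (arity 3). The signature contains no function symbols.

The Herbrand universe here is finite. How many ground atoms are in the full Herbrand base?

14

With no function symbols, the Herbrand universe is just the 2 constants.
Ground atoms per predicate: q: 2, r: 2^2 = 4, p: 2^3 = 8.
Herbrand base size = 2 + 4 + 8 = 14.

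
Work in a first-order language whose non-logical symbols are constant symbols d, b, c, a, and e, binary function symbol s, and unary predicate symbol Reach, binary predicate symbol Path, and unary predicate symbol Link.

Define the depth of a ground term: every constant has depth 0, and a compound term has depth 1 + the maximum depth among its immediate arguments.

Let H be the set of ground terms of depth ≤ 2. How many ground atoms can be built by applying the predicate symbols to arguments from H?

820835

First count ground terms of depth ≤ 2.
Count level by level. With function symbols s/2, the terms of depth ≤ k are the 5 constants together with each function applied to depth-≤(k−1) tuples, so N_k = 5 + N_{k-1}^2.
N_0 = 5
N_1 = 5 + 5^2 = 30
N_2 = 5 + 30^2 = 905
So |H| = 905.
For each predicate symbol, the number of ground atoms is |H| raised to its arity; summing:
  Reach: 905;  Path: 905^2 = 819025;  Link: 905
Total ground atoms: 905 + 819025 + 905 = 820835.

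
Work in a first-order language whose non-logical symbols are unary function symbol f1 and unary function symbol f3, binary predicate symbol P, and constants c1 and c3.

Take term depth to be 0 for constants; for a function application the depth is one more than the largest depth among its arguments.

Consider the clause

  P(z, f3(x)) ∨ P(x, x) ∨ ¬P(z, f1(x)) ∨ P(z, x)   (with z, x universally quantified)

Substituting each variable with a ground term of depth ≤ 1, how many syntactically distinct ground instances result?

36

Ground terms of depth ≤ 1:
  If N_k denotes the number of depth-≤k ground terms, the 2 constants give N_0 = 2, and each function symbol of arity r contributes N_{k-1}^r new terms at level k: N_k = 2 + N_{k-1} + N_{k-1}.
  N_0 = 2
  N_1 = 2 + 2 + 2 = 6
So there are 6 ground terms available for substitution.
Each of z, x ranges independently over the available ground terms, and distinct assignments produce distinct instances.
Number of ground instances = 6^2 = 36.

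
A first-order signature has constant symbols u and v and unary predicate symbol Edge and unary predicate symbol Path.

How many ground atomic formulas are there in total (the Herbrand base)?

With no function symbols, the Herbrand universe is just the 2 constants.
Ground atoms per predicate: Edge: 2, Path: 2.
Herbrand base size = 2 + 2 = 4.

4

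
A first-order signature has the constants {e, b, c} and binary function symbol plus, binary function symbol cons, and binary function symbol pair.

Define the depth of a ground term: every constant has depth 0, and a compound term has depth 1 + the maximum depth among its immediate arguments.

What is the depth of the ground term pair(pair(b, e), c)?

depth(pair(b, e)) = 1 + max(0, 0) = 1
depth(pair(pair(b, e), c)) = 1 + max(1, 0) = 2

2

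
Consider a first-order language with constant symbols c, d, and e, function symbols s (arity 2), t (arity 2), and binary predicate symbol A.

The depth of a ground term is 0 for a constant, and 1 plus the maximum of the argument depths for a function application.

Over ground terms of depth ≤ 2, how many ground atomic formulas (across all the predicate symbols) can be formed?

First count ground terms of depth ≤ 2.
Count level by level. With function symbols s/2, t/2, the terms of depth ≤ k are the 3 constants together with each function applied to depth-≤(k−1) tuples, so N_k = 3 + N_{k-1}^2 + N_{k-1}^2.
N_0 = 3
N_1 = 3 + 3^2 + 3^2 = 21
N_2 = 3 + 21^2 + 21^2 = 885
So |H| = 885.
Each predicate of arity r yields |H|^r ground atoms (one per choice of an r-tuple from H):
  A: 885^2 = 783225
Total ground atoms: 783225.

783225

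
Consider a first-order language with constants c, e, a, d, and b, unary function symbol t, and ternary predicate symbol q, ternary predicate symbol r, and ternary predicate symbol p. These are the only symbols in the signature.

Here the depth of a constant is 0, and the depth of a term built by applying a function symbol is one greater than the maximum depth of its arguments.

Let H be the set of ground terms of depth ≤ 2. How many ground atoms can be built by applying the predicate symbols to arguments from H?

10125

First count ground terms of depth ≤ 2.
Let N_k count ground terms of depth at most k. Each non-constant term of depth ≤ k is some function symbol applied to depth-≤(k−1) arguments, giving N_k = 5 + N_{k-1}.
N_0 = 5
N_1 = 5 + 5 = 10
N_2 = 5 + 10 = 15
So |H| = 15.
Each predicate of arity r yields |H|^r ground atoms (one per choice of an r-tuple from H):
  q: 15^3 = 3375;  r: 15^3 = 3375;  p: 15^3 = 3375
Total ground atoms: 3375 + 3375 + 3375 = 10125.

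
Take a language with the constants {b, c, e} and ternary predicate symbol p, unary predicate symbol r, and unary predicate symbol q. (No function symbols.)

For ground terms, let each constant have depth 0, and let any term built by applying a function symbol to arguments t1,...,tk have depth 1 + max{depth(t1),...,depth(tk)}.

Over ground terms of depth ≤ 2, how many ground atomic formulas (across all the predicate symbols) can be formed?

First count ground terms of depth ≤ 2.
With no function symbols every ground term is a constant, so there are exactly 3 ground terms at every depth bound.
N_0 = 3
N_1 = 3
N_2 = 3
Explicitly: b, c, e.
So |H| = 3.
A ground atom is a predicate applied to a tuple of terms from H, so the count is the sum over predicates of |H|^arity:
  p: 3^3 = 27;  r: 3;  q: 3
Total ground atoms: 27 + 3 + 3 = 33.

33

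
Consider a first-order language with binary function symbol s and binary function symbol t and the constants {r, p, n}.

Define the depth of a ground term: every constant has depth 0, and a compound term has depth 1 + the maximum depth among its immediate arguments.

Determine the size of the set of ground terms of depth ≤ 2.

885

If N_k denotes the number of depth-≤k ground terms, the 3 constants give N_0 = 3, and each function symbol of arity r contributes N_{k-1}^r new terms at level k: N_k = 3 + N_{k-1}^2 + N_{k-1}^2.
N_0 = 3
N_1 = 3 + 3^2 + 3^2 = 21
N_2 = 3 + 21^2 + 21^2 = 885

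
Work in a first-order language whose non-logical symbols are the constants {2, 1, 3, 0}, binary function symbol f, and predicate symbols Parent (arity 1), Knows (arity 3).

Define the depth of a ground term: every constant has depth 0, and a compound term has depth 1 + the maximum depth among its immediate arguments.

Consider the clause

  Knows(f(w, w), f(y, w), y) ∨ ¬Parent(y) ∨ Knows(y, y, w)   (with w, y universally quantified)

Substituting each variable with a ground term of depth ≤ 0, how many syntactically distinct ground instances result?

Ground terms of depth ≤ 0:
  Let N_k = |{terms of depth ≤ k}|. Then N_0 = 4 and N_k = 4 + N_{k-1}^2 for k ≥ 1 (one summand per function symbol, arity giving the exponent).
  N_0 = 4
So there are 4 ground terms available for substitution.
There are 2 variables to instantiate (w, y), each occurring in at least one literal, so different choices give different ground instances.
Number of ground instances = 4^2 = 16.

16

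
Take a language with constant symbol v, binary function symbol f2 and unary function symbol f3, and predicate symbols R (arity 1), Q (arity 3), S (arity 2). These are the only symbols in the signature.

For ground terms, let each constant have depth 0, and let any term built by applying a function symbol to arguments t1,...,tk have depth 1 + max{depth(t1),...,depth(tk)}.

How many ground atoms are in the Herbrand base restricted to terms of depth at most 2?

2379

First count ground terms of depth ≤ 2.
Write N_k for the number of ground terms of depth ≤ k. A term of depth ≤ k is either a constant or a function symbol applied to arguments of depth ≤ k−1, so N_k = 1 + N_{k-1}^2 + N_{k-1}.
N_0 = 1
N_1 = 1 + 1^2 + 1 = 3
N_2 = 1 + 3^2 + 3 = 13
So |H| = 13.
Each predicate of arity r yields |H|^r ground atoms (one per choice of an r-tuple from H):
  R: 13;  Q: 13^3 = 2197;  S: 13^2 = 169
Total ground atoms: 13 + 2197 + 169 = 2379.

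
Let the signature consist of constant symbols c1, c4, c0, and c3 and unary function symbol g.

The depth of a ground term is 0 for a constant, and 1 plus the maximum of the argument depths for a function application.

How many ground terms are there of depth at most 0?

Let N_k count ground terms of depth at most k. Each non-constant term of depth ≤ k is some function symbol applied to depth-≤(k−1) arguments, giving N_k = 4 + N_{k-1}.
N_0 = 4

4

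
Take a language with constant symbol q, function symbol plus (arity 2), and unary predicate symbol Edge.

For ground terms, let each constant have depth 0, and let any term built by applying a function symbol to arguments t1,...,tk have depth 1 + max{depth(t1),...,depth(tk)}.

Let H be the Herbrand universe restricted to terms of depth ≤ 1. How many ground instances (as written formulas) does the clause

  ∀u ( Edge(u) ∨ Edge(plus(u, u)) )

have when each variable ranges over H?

Ground terms of depth ≤ 1:
  Let N_k = |{terms of depth ≤ k}|. Then N_0 = 1 and N_k = 1 + N_{k-1}^2 for k ≥ 1 (one summand per function symbol, arity giving the exponent).
  N_0 = 1
  N_1 = 1 + 1^2 = 2
  Explicitly: q, plus(q, q).
So there are 2 ground terms available for substitution.
The variable u ranges independently over the available ground terms, and distinct assignments produce distinct instances.
Number of ground instances = 2.

2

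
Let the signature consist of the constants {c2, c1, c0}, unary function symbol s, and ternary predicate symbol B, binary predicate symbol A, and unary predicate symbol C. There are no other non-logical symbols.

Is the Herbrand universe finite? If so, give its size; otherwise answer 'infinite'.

The signature has at least one function symbol (s, arity 1) and at least one constant (c2).
Iterating s gives infinitely many distinct ground terms: c2, s(c2), s(s(c2)), ...
So the Herbrand universe is infinite.

infinite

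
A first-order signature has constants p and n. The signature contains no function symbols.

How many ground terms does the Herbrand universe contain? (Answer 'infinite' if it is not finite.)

2

There are no function symbols, so every ground term is one of the 2 constants.
The Herbrand universe is {p, n}, which is finite with 2 elements.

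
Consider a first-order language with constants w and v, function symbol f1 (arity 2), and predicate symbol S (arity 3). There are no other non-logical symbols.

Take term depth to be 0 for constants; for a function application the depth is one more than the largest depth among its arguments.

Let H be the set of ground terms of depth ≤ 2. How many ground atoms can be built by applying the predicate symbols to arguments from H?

54872

First count ground terms of depth ≤ 2.
If N_k denotes the number of depth-≤k ground terms, the 2 constants give N_0 = 2, and each function symbol of arity r contributes N_{k-1}^r new terms at level k: N_k = 2 + N_{k-1}^2.
N_0 = 2
N_1 = 2 + 2^2 = 6
N_2 = 2 + 6^2 = 38
So |H| = 38.
A ground atom is a predicate applied to a tuple of terms from H, so the count is the sum over predicates of |H|^arity:
  S: 38^3 = 54872
Total ground atoms: 54872.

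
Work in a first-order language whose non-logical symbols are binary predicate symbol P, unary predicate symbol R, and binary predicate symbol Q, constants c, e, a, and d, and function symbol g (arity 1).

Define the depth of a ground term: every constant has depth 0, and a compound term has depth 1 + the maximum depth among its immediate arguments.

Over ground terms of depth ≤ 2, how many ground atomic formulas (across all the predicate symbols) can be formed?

First count ground terms of depth ≤ 2.
If N_k denotes the number of depth-≤k ground terms, the 4 constants give N_0 = 4, and each function symbol of arity r contributes N_{k-1}^r new terms at level k: N_k = 4 + N_{k-1}.
N_0 = 4
N_1 = 4 + 4 = 8
N_2 = 4 + 8 = 12
So |H| = 12.
A ground atom is a predicate applied to a tuple of terms from H, so the count is the sum over predicates of |H|^arity:
  P: 12^2 = 144;  R: 12;  Q: 12^2 = 144
Total ground atoms: 144 + 12 + 144 = 300.

300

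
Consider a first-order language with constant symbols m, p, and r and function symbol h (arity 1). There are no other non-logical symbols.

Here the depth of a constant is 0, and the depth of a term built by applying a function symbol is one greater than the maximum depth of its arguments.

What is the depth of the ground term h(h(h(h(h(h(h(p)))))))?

7

depth(h(p)) = 1 + depth(p) = 1 + 0 = 1
depth(h(h(p))) = 1 + depth(h(p)) = 1 + 1 = 2
depth(h(h(h(p)))) = 1 + depth(h(h(p))) = 1 + 2 = 3
depth(h(h(h(h(p))))) = 1 + depth(h(h(h(p)))) = 1 + 3 = 4
depth(h(h(h(h(h(p)))))) = 1 + depth(h(h(h(h(p))))) = 1 + 4 = 5
depth(h(h(h(h(h(h(p))))))) = 1 + depth(h(h(h(h(h(p)))))) = 1 + 5 = 6
depth(h(h(h(h(h(h(h(p)))))))) = 1 + depth(h(h(h(h(h(h(p))))))) = 1 + 6 = 7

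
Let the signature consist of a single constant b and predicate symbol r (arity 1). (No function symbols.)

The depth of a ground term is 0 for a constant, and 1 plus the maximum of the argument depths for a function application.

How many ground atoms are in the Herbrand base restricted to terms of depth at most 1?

1

First count ground terms of depth ≤ 1.
With no function symbols every ground term is a constant, so there is exactly 1 ground term at every depth bound.
N_0 = 1
N_1 = 1
Explicitly: b.
So |H| = 1.
Ground atoms are formed by filling each argument slot of a predicate with a term from H, so an r-ary predicate gives |H|^r atoms:
  r: 1
Total ground atoms: 1.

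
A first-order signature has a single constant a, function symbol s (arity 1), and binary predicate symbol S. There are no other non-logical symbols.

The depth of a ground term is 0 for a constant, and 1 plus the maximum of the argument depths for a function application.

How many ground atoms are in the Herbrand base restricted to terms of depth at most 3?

16

First count ground terms of depth ≤ 3.
If N_k denotes the number of depth-≤k ground terms, the 1 constant gives N_0 = 1, and each function symbol of arity r contributes N_{k-1}^r new terms at level k: N_k = 1 + N_{k-1}.
N_0 = 1
N_1 = 1 + 1 = 2
N_2 = 1 + 2 = 3
N_3 = 1 + 3 = 4
Explicitly: a, s(a), s(s(a)), s(s(s(a))).
So |H| = 4.
A ground atom is a predicate applied to a tuple of terms from H, so the count is the sum over predicates of |H|^arity:
  S: 4^2 = 16
Total ground atoms: 16.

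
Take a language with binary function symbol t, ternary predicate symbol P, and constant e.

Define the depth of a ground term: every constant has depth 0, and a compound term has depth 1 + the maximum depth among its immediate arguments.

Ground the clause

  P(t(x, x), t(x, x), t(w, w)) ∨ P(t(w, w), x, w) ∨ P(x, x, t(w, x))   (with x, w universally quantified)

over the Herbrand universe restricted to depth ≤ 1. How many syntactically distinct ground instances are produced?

Ground terms of depth ≤ 1:
  Let N_k count ground terms of depth at most k. Each non-constant term of depth ≤ k is some function symbol applied to depth-≤(k−1) arguments, giving N_k = 1 + N_{k-1}^2.
  N_0 = 1
  N_1 = 1 + 1^2 = 2
  Explicitly: e, t(e, e).
So there are 2 ground terms available for substitution.
There are 2 variables to instantiate (x, w), each occurring in at least one literal, so different choices give different ground instances.
Number of ground instances = 2^2 = 4.

4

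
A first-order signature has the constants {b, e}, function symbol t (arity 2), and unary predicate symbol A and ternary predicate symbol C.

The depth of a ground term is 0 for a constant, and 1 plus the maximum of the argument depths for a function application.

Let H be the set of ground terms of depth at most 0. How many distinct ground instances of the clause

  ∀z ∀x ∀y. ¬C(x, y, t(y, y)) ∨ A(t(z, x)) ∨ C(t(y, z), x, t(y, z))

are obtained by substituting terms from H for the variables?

8

Ground terms of depth ≤ 0:
  Let N_k = |{terms of depth ≤ k}|. Then N_0 = 2 and N_k = 2 + N_{k-1}^2 for k ≥ 1 (one summand per function symbol, arity giving the exponent).
  N_0 = 2
So there are 2 ground terms available for substitution.
There are 3 variables to instantiate (z, x, y), each occurring in at least one literal, so different choices give different ground instances.
Number of ground instances = 2^3 = 8.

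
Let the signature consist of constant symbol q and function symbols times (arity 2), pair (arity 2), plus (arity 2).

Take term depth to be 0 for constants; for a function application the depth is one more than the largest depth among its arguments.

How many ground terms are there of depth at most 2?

Write N_k for the number of ground terms of depth ≤ k. A term of depth ≤ k is either a constant or a function symbol applied to arguments of depth ≤ k−1, so N_k = 1 + N_{k-1}^2 + N_{k-1}^2 + N_{k-1}^2.
N_0 = 1
N_1 = 1 + 1^2 + 1^2 + 1^2 = 4
N_2 = 1 + 4^2 + 4^2 + 4^2 = 49

49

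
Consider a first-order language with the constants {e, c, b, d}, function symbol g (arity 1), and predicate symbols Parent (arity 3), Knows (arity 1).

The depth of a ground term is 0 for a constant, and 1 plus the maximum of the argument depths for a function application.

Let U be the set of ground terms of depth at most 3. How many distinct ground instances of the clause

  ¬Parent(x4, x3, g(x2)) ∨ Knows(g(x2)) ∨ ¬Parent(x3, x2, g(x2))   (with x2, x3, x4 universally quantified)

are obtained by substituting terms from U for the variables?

Ground terms of depth ≤ 3:
  Count level by level. With function symbols g/1, the terms of depth ≤ k are the 4 constants together with each function applied to depth-≤(k−1) tuples, so N_k = 4 + N_{k-1}.
  N_0 = 4
  N_1 = 4 + 4 = 8
  N_2 = 4 + 8 = 12
  N_3 = 4 + 12 = 16
So there are 16 ground terms available for substitution.
Each of x2, x3, x4 ranges independently over the available ground terms, and distinct assignments produce distinct instances.
Number of ground instances = 16^3 = 4096.

4096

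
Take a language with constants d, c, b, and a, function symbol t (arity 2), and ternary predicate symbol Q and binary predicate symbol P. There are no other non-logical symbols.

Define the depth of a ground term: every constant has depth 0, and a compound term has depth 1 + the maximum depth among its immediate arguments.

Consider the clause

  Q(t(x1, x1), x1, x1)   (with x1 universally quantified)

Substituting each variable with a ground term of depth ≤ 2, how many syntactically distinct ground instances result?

404

Ground terms of depth ≤ 2:
  If N_k denotes the number of depth-≤k ground terms, the 4 constants give N_0 = 4, and each function symbol of arity r contributes N_{k-1}^r new terms at level k: N_k = 4 + N_{k-1}^2.
  N_0 = 4
  N_1 = 4 + 4^2 = 20
  N_2 = 4 + 20^2 = 404
So there are 404 ground terms available for substitution.
The body mentions the single quantified variable x1; since ground terms form a free algebra, no two substitutions collapse to the same formula.
Number of ground instances = 404.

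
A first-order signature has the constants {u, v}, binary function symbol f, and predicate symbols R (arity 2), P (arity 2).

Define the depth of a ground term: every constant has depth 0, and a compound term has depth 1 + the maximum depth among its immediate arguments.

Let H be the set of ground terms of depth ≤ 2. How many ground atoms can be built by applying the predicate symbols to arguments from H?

2888

First count ground terms of depth ≤ 2.
Write N_k for the number of ground terms of depth ≤ k. A term of depth ≤ k is either a constant or a function symbol applied to arguments of depth ≤ k−1, so N_k = 2 + N_{k-1}^2.
N_0 = 2
N_1 = 2 + 2^2 = 6
N_2 = 2 + 6^2 = 38
So |H| = 38.
Ground atoms are formed by filling each argument slot of a predicate with a term from H, so an r-ary predicate gives |H|^r atoms:
  R: 38^2 = 1444;  P: 38^2 = 1444
Total ground atoms: 1444 + 1444 = 2888.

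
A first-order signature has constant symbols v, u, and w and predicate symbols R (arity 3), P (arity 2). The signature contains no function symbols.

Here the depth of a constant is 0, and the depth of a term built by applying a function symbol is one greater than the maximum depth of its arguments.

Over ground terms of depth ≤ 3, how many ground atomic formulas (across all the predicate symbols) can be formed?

36

First count ground terms of depth ≤ 3.
With no function symbols every ground term is a constant, so there are exactly 3 ground terms at every depth bound.
N_0 = 3
N_1 = 3
N_2 = 3
N_3 = 3
Explicitly: v, u, w.
So |H| = 3.
Ground atoms are formed by filling each argument slot of a predicate with a term from H, so an r-ary predicate gives |H|^r atoms:
  R: 3^3 = 27;  P: 3^2 = 9
Total ground atoms: 27 + 9 = 36.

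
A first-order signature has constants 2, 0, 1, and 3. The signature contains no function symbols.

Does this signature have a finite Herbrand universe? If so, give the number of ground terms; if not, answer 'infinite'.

4

There are no function symbols, so every ground term is one of the 4 constants.
The Herbrand universe is {2, 0, 1, 3}, which is finite with 4 elements.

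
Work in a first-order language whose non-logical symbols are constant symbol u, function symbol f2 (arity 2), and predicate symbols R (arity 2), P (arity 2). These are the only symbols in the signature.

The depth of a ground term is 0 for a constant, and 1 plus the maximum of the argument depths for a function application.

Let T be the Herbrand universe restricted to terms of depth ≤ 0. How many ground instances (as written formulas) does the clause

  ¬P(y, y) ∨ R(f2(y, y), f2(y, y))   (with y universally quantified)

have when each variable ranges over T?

Ground terms of depth ≤ 0:
  If N_k denotes the number of depth-≤k ground terms, the 1 constant gives N_0 = 1, and each function symbol of arity r contributes N_{k-1}^r new terms at level k: N_k = 1 + N_{k-1}^2.
  N_0 = 1
  Explicitly: u.
So there is exactly 1 ground term available for substitution.
The clause has 1 distinct variable (y), which appears in the body. In the free term algebra distinct substitutions yield syntactically distinct ground instances.
Number of ground instances = 1.

1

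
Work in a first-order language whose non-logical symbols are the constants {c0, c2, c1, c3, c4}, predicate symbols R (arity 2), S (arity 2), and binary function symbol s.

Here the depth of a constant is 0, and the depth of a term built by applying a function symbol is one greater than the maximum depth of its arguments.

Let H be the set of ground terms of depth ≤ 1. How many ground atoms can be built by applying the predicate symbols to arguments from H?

First count ground terms of depth ≤ 1.
Let N_k count ground terms of depth at most k. Each non-constant term of depth ≤ k is some function symbol applied to depth-≤(k−1) arguments, giving N_k = 5 + N_{k-1}^2.
N_0 = 5
N_1 = 5 + 5^2 = 30
So |H| = 30.
For each predicate symbol, the number of ground atoms is |H| raised to its arity; summing:
  R: 30^2 = 900;  S: 30^2 = 900
Total ground atoms: 900 + 900 = 1800.

1800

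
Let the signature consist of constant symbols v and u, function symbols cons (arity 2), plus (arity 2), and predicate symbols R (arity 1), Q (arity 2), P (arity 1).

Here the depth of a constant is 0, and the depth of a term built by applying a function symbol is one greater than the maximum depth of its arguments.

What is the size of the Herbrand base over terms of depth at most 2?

41208

First count ground terms of depth ≤ 2.
Write N_k for the number of ground terms of depth ≤ k. A term of depth ≤ k is either a constant or a function symbol applied to arguments of depth ≤ k−1, so N_k = 2 + N_{k-1}^2 + N_{k-1}^2.
N_0 = 2
N_1 = 2 + 2^2 + 2^2 = 10
N_2 = 2 + 10^2 + 10^2 = 202
So |H| = 202.
For each predicate symbol, the number of ground atoms is |H| raised to its arity; summing:
  R: 202;  Q: 202^2 = 40804;  P: 202
Total ground atoms: 202 + 40804 + 202 = 41208.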